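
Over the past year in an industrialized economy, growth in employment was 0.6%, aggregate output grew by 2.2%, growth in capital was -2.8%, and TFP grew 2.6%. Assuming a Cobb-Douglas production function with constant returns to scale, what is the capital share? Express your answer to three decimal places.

gY = gA + α·gK + (1−α)·gL, so gY − gA − gL = α(gK − gL).
2.2 − 2.6 − 0.6 = α × (-2.8 − 0.6).
-1 = -3.4 α, so α = 0.29412.

The capital share is 0.294.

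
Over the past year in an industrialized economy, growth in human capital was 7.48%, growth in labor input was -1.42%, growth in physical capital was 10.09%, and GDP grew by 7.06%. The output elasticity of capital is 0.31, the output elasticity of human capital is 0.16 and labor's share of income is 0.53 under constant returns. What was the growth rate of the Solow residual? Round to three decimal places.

3.488%

Labor's share = 1 − 0.31 − 0.16 = 0.53.
Physical capital: 0.31 × 10.09 = 3.1279 pp.
Human capital: 0.16 × 7.48 = 1.1968 pp.
Labor input: 0.53 × (-1.42) = -0.7526 pp.
TFP growth = 7.06 − 3.5721 = 3.4879%.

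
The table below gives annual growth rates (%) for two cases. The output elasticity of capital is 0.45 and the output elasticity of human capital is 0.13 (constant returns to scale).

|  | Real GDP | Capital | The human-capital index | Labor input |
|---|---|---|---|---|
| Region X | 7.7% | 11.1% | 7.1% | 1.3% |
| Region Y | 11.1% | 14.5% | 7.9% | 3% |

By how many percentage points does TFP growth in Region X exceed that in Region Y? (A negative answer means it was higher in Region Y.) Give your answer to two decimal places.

-1.05 percentage points

Labor's share = 1 − 0.45 − 0.13 = 0.42.
Region X: TFP = 7.7 − 4.995 − 0.923 − 0.546 = 1.236%.
Region Y: TFP = 11.1 − 6.525 − 1.027 − 1.26 = 2.288%.
Difference = 1.236 − (2.288) = -1.052 pp.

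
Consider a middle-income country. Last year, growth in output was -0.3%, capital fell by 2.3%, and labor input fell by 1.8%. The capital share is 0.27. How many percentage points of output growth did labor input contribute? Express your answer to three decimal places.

Labor's share = 1 − 0.27 = 0.73.
Contribution = share × growth = 0.73 × (-1.8) = -1.314 pp.

-1.314 percentage points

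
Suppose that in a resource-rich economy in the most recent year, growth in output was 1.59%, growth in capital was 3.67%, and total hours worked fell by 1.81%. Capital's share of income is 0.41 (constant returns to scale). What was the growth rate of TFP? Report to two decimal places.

Labor's share = 1 − 0.41 = 0.59.
Capital: 0.41 × 3.67 = 1.5047 pp.
Total hours worked: 0.59 × (-1.81) = -1.0679 pp.
TFP growth = 1.59 − 0.4368 = 1.1532%.

TFP grew 1.15%.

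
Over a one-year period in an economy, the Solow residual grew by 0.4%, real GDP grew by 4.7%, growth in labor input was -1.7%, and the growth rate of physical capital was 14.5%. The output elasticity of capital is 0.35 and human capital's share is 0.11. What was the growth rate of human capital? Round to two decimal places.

1.30%

Labor's share = 1 − 0.35 − 0.11 = 0.54.
gY = gA + 0.35×14.5 + 0.54×(-1.7) + 0.11×g.
0.11×g = 4.7 − 0.4 − 4.157 = 0.143.
g = 0.143 / 0.11 = 1.3%.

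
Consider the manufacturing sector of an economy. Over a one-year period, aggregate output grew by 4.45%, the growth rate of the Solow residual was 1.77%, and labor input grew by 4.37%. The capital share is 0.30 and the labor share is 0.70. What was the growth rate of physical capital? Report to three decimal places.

-1.263%

Labor's share = 1 − 0.3 = 0.7.
gY = gA + 0.7×4.37 + 0.3×g.
0.3×g = 4.45 − 1.77 − 3.059 = -0.379.
g = -0.379 / 0.3 = -1.26333%.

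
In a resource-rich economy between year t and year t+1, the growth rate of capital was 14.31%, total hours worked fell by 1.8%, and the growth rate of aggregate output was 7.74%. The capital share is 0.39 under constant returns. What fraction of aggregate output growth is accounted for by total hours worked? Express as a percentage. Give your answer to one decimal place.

Total hours worked accounted for -14.2% of growth.

Labor's share = 1 − 0.39 = 0.61.
Total hours worked contributed 0.61 × (-1.8) = -1.098 pp.
Share of growth = -1.098 / 7.74 × 100 = -14.186%.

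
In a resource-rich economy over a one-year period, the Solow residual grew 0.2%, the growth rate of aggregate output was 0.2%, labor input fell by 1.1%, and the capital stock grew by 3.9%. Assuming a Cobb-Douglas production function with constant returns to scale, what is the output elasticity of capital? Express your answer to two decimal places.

α = 0.22

gY = gA + α·gK + (1−α)·gL, so gY − gA − gL = α(gK − gL).
0.2 − 0.2 + 1.1 = α × (3.9 − (-1.1)).
1.1 = 5 α, so α = 0.22.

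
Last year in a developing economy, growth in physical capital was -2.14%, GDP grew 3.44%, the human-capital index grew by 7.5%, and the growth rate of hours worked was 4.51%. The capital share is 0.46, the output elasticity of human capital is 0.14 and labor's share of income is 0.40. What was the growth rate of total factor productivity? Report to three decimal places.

Labor's share = 1 − 0.46 − 0.14 = 0.4.
Physical capital: 0.46 × (-2.14) = -0.9844 pp.
The human-capital index: 0.14 × 7.5 = 1.05 pp.
Hours worked: 0.4 × 4.51 = 1.804 pp.
TFP growth = 3.44 − 1.8696 = 1.5704%.

Total factor productivity growth was 1.570%.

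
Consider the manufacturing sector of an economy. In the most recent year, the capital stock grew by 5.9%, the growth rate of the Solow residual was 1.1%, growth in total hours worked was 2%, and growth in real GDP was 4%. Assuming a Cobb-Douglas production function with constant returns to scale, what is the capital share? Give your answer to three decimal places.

α = 0.231

gY = gA + α·gK + (1−α)·gL, so gY − gA − gL = α(gK − gL).
4 − 1.1 − 2 = α × (5.9 − 2).
0.9 = 3.9 α, so α = 0.23077.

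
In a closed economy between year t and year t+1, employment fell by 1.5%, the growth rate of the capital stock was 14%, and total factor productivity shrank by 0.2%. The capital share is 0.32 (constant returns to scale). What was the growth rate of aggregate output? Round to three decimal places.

Labor's share = 1 − 0.32 = 0.68.
The capital stock: 0.32 × 14 = 4.48 pp.
Employment: 0.68 × (-1.5) = -1.02 pp.
Output growth = -0.2 + 3.46 = 3.26%.

Aggregate output grew 3.260%.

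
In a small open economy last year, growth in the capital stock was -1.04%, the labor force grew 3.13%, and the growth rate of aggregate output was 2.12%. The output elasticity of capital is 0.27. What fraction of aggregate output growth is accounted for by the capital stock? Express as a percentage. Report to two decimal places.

-13.25%

The capital stock contributed 0.27 × (-1.04) = -0.2808 pp.
Share of growth = -0.2808 / 2.12 × 100 = -13.2453%.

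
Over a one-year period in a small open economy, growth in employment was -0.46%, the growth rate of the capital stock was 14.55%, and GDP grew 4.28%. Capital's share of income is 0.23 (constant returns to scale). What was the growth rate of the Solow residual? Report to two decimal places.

The Solow residual grew 1.29%.

Labor's share = 1 − 0.23 = 0.77.
The capital stock: 0.23 × 14.55 = 3.3465 pp.
Employment: 0.77 × (-0.46) = -0.3542 pp.
TFP growth = 4.28 − 2.9923 = 1.2877%.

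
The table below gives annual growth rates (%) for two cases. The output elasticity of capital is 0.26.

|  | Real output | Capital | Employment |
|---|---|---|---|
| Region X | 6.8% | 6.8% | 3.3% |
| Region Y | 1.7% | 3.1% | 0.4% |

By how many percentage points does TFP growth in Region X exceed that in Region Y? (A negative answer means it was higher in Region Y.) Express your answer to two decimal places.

1.99 percentage points

Labor's share = 1 − 0.26 = 0.74.
Region X: TFP = 6.8 − 1.768 − 2.442 = 2.59%.
Region Y: TFP = 1.7 − 0.806 − 0.296 = 0.598%.
Difference = 2.59 − (0.598) = 1.992 pp.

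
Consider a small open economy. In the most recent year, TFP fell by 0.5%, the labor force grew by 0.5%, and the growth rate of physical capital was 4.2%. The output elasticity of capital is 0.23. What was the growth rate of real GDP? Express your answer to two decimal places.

Labor's share = 1 − 0.23 = 0.77.
Physical capital: 0.23 × 4.2 = 0.966 pp.
The labor force: 0.77 × 0.5 = 0.385 pp.
Output growth = -0.5 + 1.351 = 0.851%.

Real GDP growth was 0.85%.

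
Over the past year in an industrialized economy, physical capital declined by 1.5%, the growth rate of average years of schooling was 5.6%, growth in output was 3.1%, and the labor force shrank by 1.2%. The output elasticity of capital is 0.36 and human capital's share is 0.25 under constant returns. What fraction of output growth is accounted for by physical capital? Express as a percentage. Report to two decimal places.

Physical capital accounted for -17.42% of growth.

Physical capital contributed 0.36 × (-1.5) = -0.54 pp.
Share of growth = -0.54 / 3.1 × 100 = -17.4194%.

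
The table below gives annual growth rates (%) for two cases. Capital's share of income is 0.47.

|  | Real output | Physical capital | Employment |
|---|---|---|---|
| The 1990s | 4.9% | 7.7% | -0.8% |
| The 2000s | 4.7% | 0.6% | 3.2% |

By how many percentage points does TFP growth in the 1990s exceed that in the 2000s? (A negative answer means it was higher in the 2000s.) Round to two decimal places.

-1.02 percentage points

Labor's share = 1 − 0.47 = 0.53.
The 1990s: TFP = 4.9 − 3.619 + 0.424 = 1.705%.
The 2000s: TFP = 4.7 − 0.282 − 1.696 = 2.722%.
Difference = 1.705 − (2.722) = -1.017 pp.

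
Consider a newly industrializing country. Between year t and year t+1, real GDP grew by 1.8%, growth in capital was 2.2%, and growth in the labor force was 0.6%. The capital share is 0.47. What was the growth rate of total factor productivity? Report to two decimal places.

Labor's share = 1 − 0.47 = 0.53.
Capital: 0.47 × 2.2 = 1.034 pp.
The labor force: 0.53 × 0.6 = 0.318 pp.
TFP growth = 1.8 − 1.352 = 0.448%.

0.45%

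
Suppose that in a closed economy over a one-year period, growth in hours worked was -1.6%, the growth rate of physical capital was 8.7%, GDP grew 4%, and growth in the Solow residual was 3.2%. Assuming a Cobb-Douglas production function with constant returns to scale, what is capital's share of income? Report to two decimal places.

Capital's share of income is 0.23.

gY = gA + α·gK + (1−α)·gL, so gY − gA − gL = α(gK − gL).
4 − 3.2 + 1.6 = α × (8.7 − (-1.6)).
2.4 = 10.3 α, so α = 0.233.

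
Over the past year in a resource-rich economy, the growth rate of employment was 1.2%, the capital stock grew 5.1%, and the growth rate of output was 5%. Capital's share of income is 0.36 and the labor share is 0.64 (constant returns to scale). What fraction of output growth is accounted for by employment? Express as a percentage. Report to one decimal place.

15.4%

Labor's share = 1 − 0.36 = 0.64.
Employment contributed 0.64 × 1.2 = 0.768 pp.
Share of growth = 0.768 / 5 × 100 = 15.36%.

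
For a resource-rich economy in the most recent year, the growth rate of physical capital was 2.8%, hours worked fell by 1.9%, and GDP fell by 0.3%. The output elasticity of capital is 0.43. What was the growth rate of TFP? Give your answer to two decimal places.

Labor's share = 1 − 0.43 = 0.57.
Physical capital: 0.43 × 2.8 = 1.204 pp.
Hours worked: 0.57 × (-1.9) = -1.083 pp.
TFP growth = -0.3 − 0.121 = -0.421%.

-0.42%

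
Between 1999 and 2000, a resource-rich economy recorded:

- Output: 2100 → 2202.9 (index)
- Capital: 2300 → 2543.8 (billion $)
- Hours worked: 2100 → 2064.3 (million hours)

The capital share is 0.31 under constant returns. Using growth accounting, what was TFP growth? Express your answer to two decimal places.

Output growth = (2202.9 − 2100) / 2100 = 4.9%.
Capital growth = (2543.8 − 2300) / 2300 = 10.6%.
Hours worked growth = (2064.3 − 2100) / 2100 = -1.7%.
Labor's share = 1 − 0.31 = 0.69.
Capital: 0.31 × 10.6 = 3.286 pp.
Hours worked: 0.69 × (-1.7) = -1.173 pp.
TFP growth = 4.9 − 2.113 = 2.787%.

2.79%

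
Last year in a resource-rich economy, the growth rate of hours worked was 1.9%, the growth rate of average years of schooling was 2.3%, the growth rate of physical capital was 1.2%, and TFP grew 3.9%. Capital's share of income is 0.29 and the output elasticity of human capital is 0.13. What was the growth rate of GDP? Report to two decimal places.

Labor's share = 1 − 0.29 − 0.13 = 0.58.
Physical capital: 0.29 × 1.2 = 0.348 pp.
Average years of schooling: 0.13 × 2.3 = 0.299 pp.
Hours worked: 0.58 × 1.9 = 1.102 pp.
Output growth = 3.9 + 1.749 = 5.649%.

5.65%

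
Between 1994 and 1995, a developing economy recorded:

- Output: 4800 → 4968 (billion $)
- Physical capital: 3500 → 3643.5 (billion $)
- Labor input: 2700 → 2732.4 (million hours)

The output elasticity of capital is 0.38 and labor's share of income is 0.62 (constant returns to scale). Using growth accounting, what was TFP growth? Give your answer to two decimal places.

Output growth = (4968 − 4800) / 4800 = 3.5%.
Physical capital growth = (3643.5 − 3500) / 3500 = 4.1%.
Labor input growth = (2732.4 − 2700) / 2700 = 1.2%.
Labor's share = 1 − 0.38 = 0.62.
Physical capital: 0.38 × 4.1 = 1.558 pp.
Labor input: 0.62 × 1.2 = 0.744 pp.
TFP growth = 3.5 − 2.302 = 1.198%.

1.20%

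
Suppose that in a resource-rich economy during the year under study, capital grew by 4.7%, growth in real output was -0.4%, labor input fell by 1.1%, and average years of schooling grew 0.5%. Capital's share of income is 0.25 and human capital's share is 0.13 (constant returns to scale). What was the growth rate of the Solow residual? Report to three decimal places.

Labor's share = 1 − 0.25 − 0.13 = 0.62.
Capital: 0.25 × 4.7 = 1.175 pp.
Average years of schooling: 0.13 × 0.5 = 0.065 pp.
Labor input: 0.62 × (-1.1) = -0.682 pp.
TFP growth = -0.4 − 0.558 = -0.958%.

-0.958%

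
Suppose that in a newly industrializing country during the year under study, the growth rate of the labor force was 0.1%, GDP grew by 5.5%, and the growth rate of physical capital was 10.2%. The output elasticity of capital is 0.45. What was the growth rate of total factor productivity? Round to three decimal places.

Labor's share = 1 − 0.45 = 0.55.
Physical capital: 0.45 × 10.2 = 4.59 pp.
The labor force: 0.55 × 0.1 = 0.055 pp.
TFP growth = 5.5 − 4.645 = 0.855%.

Total factor productivity growth was 0.855%.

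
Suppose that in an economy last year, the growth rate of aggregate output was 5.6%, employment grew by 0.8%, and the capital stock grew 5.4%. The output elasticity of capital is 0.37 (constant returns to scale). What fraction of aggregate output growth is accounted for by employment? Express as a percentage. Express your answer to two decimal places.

9.00%

Labor's share = 1 − 0.37 = 0.63.
Employment contributed 0.63 × 0.8 = 0.504 pp.
Share of growth = 0.504 / 5.6 × 100 = 9%.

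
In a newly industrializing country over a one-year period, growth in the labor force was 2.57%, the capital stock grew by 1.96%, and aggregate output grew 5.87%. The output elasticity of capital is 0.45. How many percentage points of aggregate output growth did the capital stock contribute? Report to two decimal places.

Contribution = share × growth = 0.45 × 1.96 = 0.882 pp.

0.88 percentage points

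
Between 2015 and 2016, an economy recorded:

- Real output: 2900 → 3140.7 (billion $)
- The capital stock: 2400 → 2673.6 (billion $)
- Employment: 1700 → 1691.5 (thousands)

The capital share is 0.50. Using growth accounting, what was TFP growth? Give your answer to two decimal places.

Real output growth = (3140.7 − 2900) / 2900 = 8.3%.
The capital stock growth = (2673.6 − 2400) / 2400 = 11.4%.
Employment growth = (1691.5 − 1700) / 1700 = -0.5%.
Labor's share = 1 − 0.5 = 0.5.
The capital stock: 0.5 × 11.4 = 5.7 pp.
Employment: 0.5 × (-0.5) = -0.25 pp.
TFP growth = 8.3 − 5.45 = 2.85%.

TFP grew 2.85%.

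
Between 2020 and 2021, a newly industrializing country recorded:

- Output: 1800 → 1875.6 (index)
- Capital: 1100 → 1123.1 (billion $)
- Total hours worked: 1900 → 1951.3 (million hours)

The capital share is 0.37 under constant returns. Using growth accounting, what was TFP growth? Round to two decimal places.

1.72%

Output growth = (1875.6 − 1800) / 1800 = 4.2%.
Capital growth = (1123.1 − 1100) / 1100 = 2.1%.
Total hours worked growth = (1951.3 − 1900) / 1900 = 2.7%.
Labor's share = 1 − 0.37 = 0.63.
Capital: 0.37 × 2.1 = 0.777 pp.
Total hours worked: 0.63 × 2.7 = 1.701 pp.
TFP growth = 4.2 − 2.478 = 1.722%.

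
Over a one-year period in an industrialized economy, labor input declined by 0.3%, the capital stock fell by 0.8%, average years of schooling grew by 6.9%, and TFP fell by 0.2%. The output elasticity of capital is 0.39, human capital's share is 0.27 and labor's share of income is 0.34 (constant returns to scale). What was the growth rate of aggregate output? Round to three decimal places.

Aggregate output grew 1.249%.

Labor's share = 1 − 0.39 − 0.27 = 0.34.
The capital stock: 0.39 × (-0.8) = -0.312 pp.
Average years of schooling: 0.27 × 6.9 = 1.863 pp.
Labor input: 0.34 × (-0.3) = -0.102 pp.
Output growth = -0.2 + 1.449 = 1.249%.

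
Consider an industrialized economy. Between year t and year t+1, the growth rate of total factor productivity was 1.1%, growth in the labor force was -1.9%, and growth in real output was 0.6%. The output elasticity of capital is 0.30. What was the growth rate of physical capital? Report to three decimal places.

Labor's share = 1 − 0.3 = 0.7.
gY = gA + 0.7×(-1.9) + 0.3×g.
0.3×g = 0.6 − 1.1 + 1.33 = 0.83.
g = 0.83 / 0.3 = 2.76667%.

2.767%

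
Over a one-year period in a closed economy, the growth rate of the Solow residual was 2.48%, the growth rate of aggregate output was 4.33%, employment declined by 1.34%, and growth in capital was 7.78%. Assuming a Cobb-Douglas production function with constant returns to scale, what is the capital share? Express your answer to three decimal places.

0.350

gY = gA + α·gK + (1−α)·gL, so gY − gA − gL = α(gK − gL).
4.33 − 2.48 + 1.34 = α × (7.78 − (-1.34)).
3.19 = 9.12 α, so α = 0.34978.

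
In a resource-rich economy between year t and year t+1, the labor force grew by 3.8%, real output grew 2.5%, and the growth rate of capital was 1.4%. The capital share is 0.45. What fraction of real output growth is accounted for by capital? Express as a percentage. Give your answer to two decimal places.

Capital contributed 0.45 × 1.4 = 0.63 pp.
Share of growth = 0.63 / 2.5 × 100 = 25.2%.

25.20%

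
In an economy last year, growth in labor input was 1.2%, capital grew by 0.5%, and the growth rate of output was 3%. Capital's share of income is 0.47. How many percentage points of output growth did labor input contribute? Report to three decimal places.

0.636

Labor's share = 1 − 0.47 = 0.53.
Contribution = share × growth = 0.53 × 1.2 = 0.636 pp.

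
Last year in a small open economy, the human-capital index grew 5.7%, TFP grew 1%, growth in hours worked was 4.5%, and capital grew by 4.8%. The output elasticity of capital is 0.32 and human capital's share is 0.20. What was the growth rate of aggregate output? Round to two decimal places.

Labor's share = 1 − 0.32 − 0.2 = 0.48.
Capital: 0.32 × 4.8 = 1.536 pp.
The human-capital index: 0.2 × 5.7 = 1.14 pp.
Hours worked: 0.48 × 4.5 = 2.16 pp.
Output growth = 1 + 4.836 = 5.836%.

Aggregate output growth was 5.84%.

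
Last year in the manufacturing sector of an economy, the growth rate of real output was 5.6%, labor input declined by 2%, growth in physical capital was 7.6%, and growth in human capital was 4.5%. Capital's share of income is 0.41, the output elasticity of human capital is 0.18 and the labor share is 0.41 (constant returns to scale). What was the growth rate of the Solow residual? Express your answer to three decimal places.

Labor's share = 1 − 0.41 − 0.18 = 0.41.
Physical capital: 0.41 × 7.6 = 3.116 pp.
Human capital: 0.18 × 4.5 = 0.81 pp.
Labor input: 0.41 × (-2) = -0.82 pp.
TFP growth = 5.6 − 3.106 = 2.494%.

The Solow residual growth was 2.494%.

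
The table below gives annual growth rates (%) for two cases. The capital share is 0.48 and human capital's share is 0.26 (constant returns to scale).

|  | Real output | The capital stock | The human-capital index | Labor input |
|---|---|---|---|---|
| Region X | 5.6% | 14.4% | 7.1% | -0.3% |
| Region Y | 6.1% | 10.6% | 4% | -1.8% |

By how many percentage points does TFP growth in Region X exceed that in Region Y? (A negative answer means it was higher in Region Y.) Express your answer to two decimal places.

-3.52 percentage points

Labor's share = 1 − 0.48 − 0.26 = 0.26.
Region X: TFP = 5.6 − 6.912 − 1.846 + 0.078 = -3.08%.
Region Y: TFP = 6.1 − 5.088 − 1.04 + 0.468 = 0.44%.
Difference = -3.08 − (0.44) = -3.52 pp.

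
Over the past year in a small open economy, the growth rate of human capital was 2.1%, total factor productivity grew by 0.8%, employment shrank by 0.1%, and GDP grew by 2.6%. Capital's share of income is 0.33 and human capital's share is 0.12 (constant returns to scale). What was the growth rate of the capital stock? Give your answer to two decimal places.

4.86%

Labor's share = 1 − 0.33 − 0.12 = 0.55.
gY = gA + 0.12×2.1 + 0.55×(-0.1) + 0.33×g.
0.33×g = 2.6 − 0.8 − 0.197 = 1.603.
g = 1.603 / 0.33 = 4.8576%.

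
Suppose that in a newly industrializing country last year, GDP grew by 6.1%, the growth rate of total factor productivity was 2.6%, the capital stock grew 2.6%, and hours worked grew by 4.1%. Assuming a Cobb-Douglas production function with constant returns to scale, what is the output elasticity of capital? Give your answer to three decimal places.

0.400

gY = gA + α·gK + (1−α)·gL, so gY − gA − gL = α(gK − gL).
6.1 − 2.6 − 4.1 = α × (2.6 − 4.1).
-0.6 = -1.5 α, so α = 0.4.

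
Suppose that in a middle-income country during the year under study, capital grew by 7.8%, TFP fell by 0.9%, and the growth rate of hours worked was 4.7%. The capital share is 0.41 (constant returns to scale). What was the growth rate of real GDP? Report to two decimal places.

Real GDP grew 5.07%.

Labor's share = 1 − 0.41 = 0.59.
Capital: 0.41 × 7.8 = 3.198 pp.
Hours worked: 0.59 × 4.7 = 2.773 pp.
Output growth = -0.9 + 5.971 = 5.071%.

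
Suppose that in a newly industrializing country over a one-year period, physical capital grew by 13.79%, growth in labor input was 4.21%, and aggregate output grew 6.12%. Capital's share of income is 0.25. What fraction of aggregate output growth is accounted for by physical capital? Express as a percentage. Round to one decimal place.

Physical capital accounted for 56.3% of growth.

Physical capital contributed 0.25 × 13.79 = 3.4475 pp.
Share of growth = 3.4475 / 6.12 × 100 = 56.332%.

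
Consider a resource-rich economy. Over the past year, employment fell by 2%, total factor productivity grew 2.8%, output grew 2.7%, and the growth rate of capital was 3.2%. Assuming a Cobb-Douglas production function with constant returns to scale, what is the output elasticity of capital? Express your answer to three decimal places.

0.365

gY = gA + α·gK + (1−α)·gL, so gY − gA − gL = α(gK − gL).
2.7 − 2.8 + 2 = α × (3.2 − (-2)).
1.9 = 5.2 α, so α = 0.36538.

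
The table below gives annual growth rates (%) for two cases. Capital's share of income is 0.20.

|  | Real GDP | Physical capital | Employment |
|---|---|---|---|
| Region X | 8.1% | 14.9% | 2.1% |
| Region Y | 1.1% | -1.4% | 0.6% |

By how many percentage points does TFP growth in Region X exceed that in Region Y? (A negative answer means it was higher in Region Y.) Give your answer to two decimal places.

Labor's share = 1 − 0.2 = 0.8.
Region X: TFP = 8.1 − 2.98 − 1.68 = 3.44%.
Region Y: TFP = 1.1 + 0.28 − 0.48 = 0.9%.
Difference = 3.44 − (0.9) = 2.54 pp.

2.54 percentage points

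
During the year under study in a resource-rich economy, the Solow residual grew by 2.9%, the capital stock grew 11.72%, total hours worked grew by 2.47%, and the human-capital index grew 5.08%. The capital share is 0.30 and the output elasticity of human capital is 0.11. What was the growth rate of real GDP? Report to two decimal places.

8.43%

Labor's share = 1 − 0.3 − 0.11 = 0.59.
The capital stock: 0.3 × 11.72 = 3.516 pp.
The human-capital index: 0.11 × 5.08 = 0.5588 pp.
Total hours worked: 0.59 × 2.47 = 1.4573 pp.
Output growth = 2.9 + 5.5321 = 8.4321%.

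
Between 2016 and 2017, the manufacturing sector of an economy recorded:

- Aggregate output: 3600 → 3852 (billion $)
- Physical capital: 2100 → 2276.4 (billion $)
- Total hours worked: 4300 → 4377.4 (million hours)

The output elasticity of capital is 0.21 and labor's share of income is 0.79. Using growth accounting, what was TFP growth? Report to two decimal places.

3.81%

Aggregate output growth = (3852 − 3600) / 3600 = 7%.
Physical capital growth = (2276.4 − 2100) / 2100 = 8.4%.
Total hours worked growth = (4377.4 − 4300) / 4300 = 1.8%.
Labor's share = 1 − 0.21 = 0.79.
Physical capital: 0.21 × 8.4 = 1.764 pp.
Total hours worked: 0.79 × 1.8 = 1.422 pp.
TFP growth = 7 − 3.186 = 3.814%.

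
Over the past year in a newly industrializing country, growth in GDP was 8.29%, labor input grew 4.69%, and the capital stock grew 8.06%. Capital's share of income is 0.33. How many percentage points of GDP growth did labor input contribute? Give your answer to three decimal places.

Labor's share = 1 − 0.33 = 0.67.
Contribution = share × growth = 0.67 × 4.69 = 3.1423 pp.

3.142 percentage points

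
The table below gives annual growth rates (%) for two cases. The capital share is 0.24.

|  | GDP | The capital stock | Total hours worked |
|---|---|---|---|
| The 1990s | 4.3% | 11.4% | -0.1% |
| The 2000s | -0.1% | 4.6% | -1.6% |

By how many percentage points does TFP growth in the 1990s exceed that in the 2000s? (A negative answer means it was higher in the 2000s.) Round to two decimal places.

Labor's share = 1 − 0.24 = 0.76.
The 1990s: TFP = 4.3 − 2.736 + 0.076 = 1.64%.
The 2000s: TFP = -0.1 − 1.104 + 1.216 = 0.012%.
Difference = 1.64 − (0.012) = 1.628 pp.

1.63 percentage points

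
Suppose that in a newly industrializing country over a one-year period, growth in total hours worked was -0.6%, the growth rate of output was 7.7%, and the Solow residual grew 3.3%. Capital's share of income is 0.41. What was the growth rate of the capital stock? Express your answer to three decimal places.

11.595%

Labor's share = 1 − 0.41 = 0.59.
gY = gA + 0.59×(-0.6) + 0.41×g.
0.41×g = 7.7 − 3.3 + 0.354 = 4.754.
g = 4.754 / 0.41 = 11.59512%.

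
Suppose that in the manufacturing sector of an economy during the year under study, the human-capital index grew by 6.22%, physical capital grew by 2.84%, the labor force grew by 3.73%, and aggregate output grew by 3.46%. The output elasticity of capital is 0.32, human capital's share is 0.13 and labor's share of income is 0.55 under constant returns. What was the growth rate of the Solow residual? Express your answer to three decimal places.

Labor's share = 1 − 0.32 − 0.13 = 0.55.
Physical capital: 0.32 × 2.84 = 0.9088 pp.
The human-capital index: 0.13 × 6.22 = 0.8086 pp.
The labor force: 0.55 × 3.73 = 2.0515 pp.
TFP growth = 3.46 − 3.7689 = -0.3089%.

-0.309%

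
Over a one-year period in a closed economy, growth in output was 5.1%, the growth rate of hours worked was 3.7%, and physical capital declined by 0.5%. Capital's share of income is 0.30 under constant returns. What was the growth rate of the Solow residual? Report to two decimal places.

Labor's share = 1 − 0.3 = 0.7.
Physical capital: 0.3 × (-0.5) = -0.15 pp.
Hours worked: 0.7 × 3.7 = 2.59 pp.
TFP growth = 5.1 − 2.44 = 2.66%.

2.66%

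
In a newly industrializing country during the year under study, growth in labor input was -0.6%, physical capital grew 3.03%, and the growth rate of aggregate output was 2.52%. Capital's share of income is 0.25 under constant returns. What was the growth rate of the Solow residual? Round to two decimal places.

2.21%

Labor's share = 1 − 0.25 = 0.75.
Physical capital: 0.25 × 3.03 = 0.7575 pp.
Labor input: 0.75 × (-0.6) = -0.45 pp.
TFP growth = 2.52 − 0.3075 = 2.2125%.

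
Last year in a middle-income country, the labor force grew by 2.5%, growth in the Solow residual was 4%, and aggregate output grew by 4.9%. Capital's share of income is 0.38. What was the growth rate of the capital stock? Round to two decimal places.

Labor's share = 1 − 0.38 = 0.62.
gY = gA + 0.62×2.5 + 0.38×g.
0.38×g = 4.9 − 4 − 1.55 = -0.65.
g = -0.65 / 0.38 = -1.7105%.

-1.71%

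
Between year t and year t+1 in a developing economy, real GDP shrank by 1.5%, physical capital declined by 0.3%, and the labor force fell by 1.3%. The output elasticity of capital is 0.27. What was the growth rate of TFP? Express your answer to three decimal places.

-0.470%

Labor's share = 1 − 0.27 = 0.73.
Physical capital: 0.27 × (-0.3) = -0.081 pp.
The labor force: 0.73 × (-1.3) = -0.949 pp.
TFP growth = -1.5 + 1.03 = -0.47%.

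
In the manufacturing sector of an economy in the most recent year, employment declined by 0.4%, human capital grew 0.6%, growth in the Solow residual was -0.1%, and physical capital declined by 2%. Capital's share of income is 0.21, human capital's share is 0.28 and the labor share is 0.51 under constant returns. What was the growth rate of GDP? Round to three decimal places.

-0.556%

Labor's share = 1 − 0.21 − 0.28 = 0.51.
Physical capital: 0.21 × (-2) = -0.42 pp.
Human capital: 0.28 × 0.6 = 0.168 pp.
Employment: 0.51 × (-0.4) = -0.204 pp.
Output growth = -0.1 + (-0.456) = -0.556%.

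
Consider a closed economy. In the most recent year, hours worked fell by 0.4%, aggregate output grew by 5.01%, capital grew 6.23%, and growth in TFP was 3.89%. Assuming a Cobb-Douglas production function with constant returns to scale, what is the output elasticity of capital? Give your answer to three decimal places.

gY = gA + α·gK + (1−α)·gL, so gY − gA − gL = α(gK − gL).
5.01 − 3.89 + 0.4 = α × (6.23 − (-0.4)).
1.52 = 6.63 α, so α = 0.22926.

The output elasticity of capital is 0.229.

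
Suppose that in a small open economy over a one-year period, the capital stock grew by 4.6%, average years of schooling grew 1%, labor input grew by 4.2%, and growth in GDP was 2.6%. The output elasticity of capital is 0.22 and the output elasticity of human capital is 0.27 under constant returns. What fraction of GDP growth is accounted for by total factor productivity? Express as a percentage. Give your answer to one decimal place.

Total factor productivity accounted for -31.7% of growth.

Labor's share = 1 − 0.22 − 0.27 = 0.51.
The capital stock: 0.22 × 4.6 = 1.012 pp.
Average years of schooling: 0.27 × 1 = 0.27 pp.
Labor input: 0.51 × 4.2 = 2.142 pp.
TFP growth = 2.6 − 3.424 = -0.824%.
TFP share of growth = -0.824 / 2.6 × 100 = -31.692%.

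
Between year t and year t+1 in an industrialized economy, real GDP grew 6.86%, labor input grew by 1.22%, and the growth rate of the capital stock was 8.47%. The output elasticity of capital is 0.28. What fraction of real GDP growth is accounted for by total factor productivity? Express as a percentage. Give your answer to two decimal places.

52.62%

Labor's share = 1 − 0.28 = 0.72.
The capital stock: 0.28 × 8.47 = 2.3716 pp.
Labor input: 0.72 × 1.22 = 0.8784 pp.
TFP growth = 6.86 − 3.25 = 3.61%.
TFP share of growth = 3.61 / 6.86 × 100 = 52.6239%.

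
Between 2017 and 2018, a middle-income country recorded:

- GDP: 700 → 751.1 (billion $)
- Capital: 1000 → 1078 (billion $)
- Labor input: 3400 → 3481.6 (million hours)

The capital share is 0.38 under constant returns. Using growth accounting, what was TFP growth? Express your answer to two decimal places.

GDP growth = (751.1 − 700) / 700 = 7.3%.
Capital growth = (1078 − 1000) / 1000 = 7.8%.
Labor input growth = (3481.6 − 3400) / 3400 = 2.4%.
Labor's share = 1 − 0.38 = 0.62.
Capital: 0.38 × 7.8 = 2.964 pp.
Labor input: 0.62 × 2.4 = 1.488 pp.
TFP growth = 7.3 − 4.452 = 2.848%.

2.85%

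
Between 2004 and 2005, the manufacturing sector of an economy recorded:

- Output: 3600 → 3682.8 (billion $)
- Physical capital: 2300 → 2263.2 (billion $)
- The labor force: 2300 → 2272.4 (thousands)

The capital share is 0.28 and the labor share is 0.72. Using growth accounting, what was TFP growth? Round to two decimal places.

Output growth = (3682.8 − 3600) / 3600 = 2.3%.
Physical capital growth = (2263.2 − 2300) / 2300 = -1.6%.
The labor force growth = (2272.4 − 2300) / 2300 = -1.2%.
Labor's share = 1 − 0.28 = 0.72.
Physical capital: 0.28 × (-1.6) = -0.448 pp.
The labor force: 0.72 × (-1.2) = -0.864 pp.
TFP growth = 2.3 + 1.312 = 3.612%.

TFP grew 3.61%.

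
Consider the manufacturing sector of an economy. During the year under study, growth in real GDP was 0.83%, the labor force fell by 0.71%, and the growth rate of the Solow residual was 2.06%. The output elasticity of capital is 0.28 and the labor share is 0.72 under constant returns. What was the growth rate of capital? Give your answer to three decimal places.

-2.567%

Labor's share = 1 − 0.28 = 0.72.
gY = gA + 0.72×(-0.71) + 0.28×g.
0.28×g = 0.83 − 2.06 + 0.5112 = -0.7188.
g = -0.7188 / 0.28 = -2.56714%.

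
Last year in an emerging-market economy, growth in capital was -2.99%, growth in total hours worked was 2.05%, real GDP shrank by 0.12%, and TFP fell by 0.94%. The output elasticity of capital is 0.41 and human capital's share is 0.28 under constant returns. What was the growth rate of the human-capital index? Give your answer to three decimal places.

Labor's share = 1 − 0.41 − 0.28 = 0.31.
gY = gA + 0.41×(-2.99) + 0.31×2.05 + 0.28×g.
0.28×g = -0.12 + 0.94 + 0.5904 = 1.4104.
g = 1.4104 / 0.28 = 5.03714%.

5.037%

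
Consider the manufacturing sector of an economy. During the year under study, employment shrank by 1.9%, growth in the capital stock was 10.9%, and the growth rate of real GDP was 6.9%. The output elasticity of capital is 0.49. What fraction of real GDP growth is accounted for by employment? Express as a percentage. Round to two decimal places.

-14.04%

Labor's share = 1 − 0.49 = 0.51.
Employment contributed 0.51 × (-1.9) = -0.969 pp.
Share of growth = -0.969 / 6.9 × 100 = -14.0435%.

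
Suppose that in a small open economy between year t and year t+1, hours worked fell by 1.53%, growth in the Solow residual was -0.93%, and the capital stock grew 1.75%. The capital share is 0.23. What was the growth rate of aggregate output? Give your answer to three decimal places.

-1.706%

Labor's share = 1 − 0.23 = 0.77.
The capital stock: 0.23 × 1.75 = 0.4025 pp.
Hours worked: 0.77 × (-1.53) = -1.1781 pp.
Output growth = -0.93 + (-0.7756) = -1.7056%.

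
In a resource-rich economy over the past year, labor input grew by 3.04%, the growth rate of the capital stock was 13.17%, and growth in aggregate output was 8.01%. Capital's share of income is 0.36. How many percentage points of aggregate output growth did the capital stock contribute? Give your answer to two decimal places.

Contribution = share × growth = 0.36 × 13.17 = 4.7412 pp.

4.74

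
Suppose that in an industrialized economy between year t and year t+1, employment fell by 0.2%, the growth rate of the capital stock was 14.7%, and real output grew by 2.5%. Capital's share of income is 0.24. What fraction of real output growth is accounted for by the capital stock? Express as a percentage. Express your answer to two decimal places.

The capital stock accounted for 141.12% of growth.

The capital stock contributed 0.24 × 14.7 = 3.528 pp.
Share of growth = 3.528 / 2.5 × 100 = 141.12%.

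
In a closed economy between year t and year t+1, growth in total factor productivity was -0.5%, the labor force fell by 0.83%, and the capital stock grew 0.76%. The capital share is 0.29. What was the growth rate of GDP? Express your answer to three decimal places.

Labor's share = 1 − 0.29 = 0.71.
The capital stock: 0.29 × 0.76 = 0.2204 pp.
The labor force: 0.71 × (-0.83) = -0.5893 pp.
Output growth = -0.5 + (-0.3689) = -0.8689%.

-0.869%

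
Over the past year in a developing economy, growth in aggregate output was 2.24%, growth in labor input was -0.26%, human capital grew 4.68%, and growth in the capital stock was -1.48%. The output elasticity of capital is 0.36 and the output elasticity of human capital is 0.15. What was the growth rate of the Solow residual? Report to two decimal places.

Labor's share = 1 − 0.36 − 0.15 = 0.49.
The capital stock: 0.36 × (-1.48) = -0.5328 pp.
Human capital: 0.15 × 4.68 = 0.702 pp.
Labor input: 0.49 × (-0.26) = -0.1274 pp.
TFP growth = 2.24 − 0.0418 = 2.1982%.

The Solow residual growth was 2.20%.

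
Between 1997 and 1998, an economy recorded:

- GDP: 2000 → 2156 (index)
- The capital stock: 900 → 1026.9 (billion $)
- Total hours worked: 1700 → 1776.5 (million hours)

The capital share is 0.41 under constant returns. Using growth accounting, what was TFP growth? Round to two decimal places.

GDP growth = (2156 − 2000) / 2000 = 7.8%.
The capital stock growth = (1026.9 − 900) / 900 = 14.1%.
Total hours worked growth = (1776.5 − 1700) / 1700 = 4.5%.
Labor's share = 1 − 0.41 = 0.59.
The capital stock: 0.41 × 14.1 = 5.781 pp.
Total hours worked: 0.59 × 4.5 = 2.655 pp.
TFP growth = 7.8 − 8.436 = -0.636%.

-0.64%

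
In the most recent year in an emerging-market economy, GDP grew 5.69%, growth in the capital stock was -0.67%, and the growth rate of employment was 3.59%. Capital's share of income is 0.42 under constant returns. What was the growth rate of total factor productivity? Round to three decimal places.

Total factor productivity grew 3.889%.

Labor's share = 1 − 0.42 = 0.58.
The capital stock: 0.42 × (-0.67) = -0.2814 pp.
Employment: 0.58 × 3.59 = 2.0822 pp.
TFP growth = 5.69 − 1.8008 = 3.8892%.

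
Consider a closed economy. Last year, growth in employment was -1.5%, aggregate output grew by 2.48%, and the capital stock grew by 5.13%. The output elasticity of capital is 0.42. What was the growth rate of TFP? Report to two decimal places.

Labor's share = 1 − 0.42 = 0.58.
The capital stock: 0.42 × 5.13 = 2.1546 pp.
Employment: 0.58 × (-1.5) = -0.87 pp.
TFP growth = 2.48 − 1.2846 = 1.1954%.

1.20%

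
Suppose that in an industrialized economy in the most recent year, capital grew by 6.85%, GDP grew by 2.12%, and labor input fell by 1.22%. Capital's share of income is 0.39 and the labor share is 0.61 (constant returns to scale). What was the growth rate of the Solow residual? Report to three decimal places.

0.193%

Labor's share = 1 − 0.39 = 0.61.
Capital: 0.39 × 6.85 = 2.6715 pp.
Labor input: 0.61 × (-1.22) = -0.7442 pp.
TFP growth = 2.12 − 1.9273 = 0.1927%.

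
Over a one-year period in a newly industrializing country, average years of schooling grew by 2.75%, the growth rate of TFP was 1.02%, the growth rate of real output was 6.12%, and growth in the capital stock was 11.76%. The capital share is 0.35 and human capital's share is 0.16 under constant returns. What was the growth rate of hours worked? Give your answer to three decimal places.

1.110%

Labor's share = 1 − 0.35 − 0.16 = 0.49.
gY = gA + 0.35×11.76 + 0.16×2.75 + 0.49×g.
0.49×g = 6.12 − 1.02 − 4.556 = 0.544.
g = 0.544 / 0.49 = 1.1102%.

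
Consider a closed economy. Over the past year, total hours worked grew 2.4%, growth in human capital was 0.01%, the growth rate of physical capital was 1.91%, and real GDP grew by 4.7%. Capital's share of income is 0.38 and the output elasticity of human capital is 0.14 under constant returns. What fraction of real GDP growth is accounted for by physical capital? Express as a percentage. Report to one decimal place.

Physical capital accounted for 15.4% of growth.

Physical capital contributed 0.38 × 1.91 = 0.7258 pp.
Share of growth = 0.7258 / 4.7 × 100 = 15.443%.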